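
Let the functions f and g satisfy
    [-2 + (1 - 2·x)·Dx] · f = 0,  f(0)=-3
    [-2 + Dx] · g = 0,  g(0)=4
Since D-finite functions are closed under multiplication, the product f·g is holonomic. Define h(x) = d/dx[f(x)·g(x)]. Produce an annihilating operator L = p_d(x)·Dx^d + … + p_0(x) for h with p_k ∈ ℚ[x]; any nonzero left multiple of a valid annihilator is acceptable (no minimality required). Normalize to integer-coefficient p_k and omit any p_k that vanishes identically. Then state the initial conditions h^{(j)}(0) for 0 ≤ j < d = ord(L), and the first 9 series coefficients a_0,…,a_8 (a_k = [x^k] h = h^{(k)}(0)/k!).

f: a_k = -3, -6, -12, -24, -48, -96, -192, -384, -768, …
g: a_k = 4, 8, 8, 16/3, 8/3, 16/15, 16/45, 32/315, 8/315, …
Product ⇒ symmetric product L₀, ord ≤ 1.
h=h₀': d/dx-closure on L₀ ⇒ L.
L = (5 - 8·x + 4·x^2) + (-1 + 3·x - 2·x^2)·Dx  (order 1).
h: a_k = -48, -240, -768, -2080, -5216, -62624/5, -87680/3, -7014464/105, -3156512/21, …
ICs: h(0) = -48.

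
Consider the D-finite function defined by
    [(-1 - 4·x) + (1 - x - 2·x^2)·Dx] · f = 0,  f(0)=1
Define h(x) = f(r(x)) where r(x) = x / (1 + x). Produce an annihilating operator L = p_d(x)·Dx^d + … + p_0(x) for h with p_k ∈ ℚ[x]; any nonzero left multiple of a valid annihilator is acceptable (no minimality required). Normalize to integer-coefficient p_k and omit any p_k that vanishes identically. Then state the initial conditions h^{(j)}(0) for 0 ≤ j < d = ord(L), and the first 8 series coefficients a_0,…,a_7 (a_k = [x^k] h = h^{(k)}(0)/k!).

L = (1 + 5·x) + (-1 - 2·x + x^2 + 2·x^3)·Dx  (order 1).
h: a_k = 1, 1, 2, 0, 4, -4, 12, -20, …
ICs: h(0) = 1.

f: a_k = 1, 1, 3, 5, 11, 21, 43, 85, …
h₀=f(r): pull back L_f along r ⇒ L₀.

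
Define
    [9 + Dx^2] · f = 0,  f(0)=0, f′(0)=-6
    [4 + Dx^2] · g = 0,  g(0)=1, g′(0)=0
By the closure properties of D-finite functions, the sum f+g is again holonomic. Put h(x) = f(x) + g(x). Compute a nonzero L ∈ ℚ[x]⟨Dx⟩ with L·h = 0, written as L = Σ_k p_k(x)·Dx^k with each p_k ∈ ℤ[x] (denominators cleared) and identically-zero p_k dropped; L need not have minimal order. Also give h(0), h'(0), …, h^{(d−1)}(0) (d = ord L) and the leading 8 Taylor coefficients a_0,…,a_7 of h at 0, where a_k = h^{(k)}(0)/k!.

L = 36 + 13·Dx^2 + Dx^4  (order 4).
h: a_k = 1, -6, -2, 9, 2/3, -81/20, -4/45, 243/280, …
ICs: h(0) = 1, h′(0) = -6, h′′(0) = -4, h′′′(0) = 54.

f: a_k = 0, -6, 0, 9, 0, -81/20, 0, 243/280, …
g: a_k = 1, 0, -2, 0, 2/3, 0, -4/45, 0, …
Weyl lclm of L_f,L_g ⇒ L₀ (ord ≤ 4).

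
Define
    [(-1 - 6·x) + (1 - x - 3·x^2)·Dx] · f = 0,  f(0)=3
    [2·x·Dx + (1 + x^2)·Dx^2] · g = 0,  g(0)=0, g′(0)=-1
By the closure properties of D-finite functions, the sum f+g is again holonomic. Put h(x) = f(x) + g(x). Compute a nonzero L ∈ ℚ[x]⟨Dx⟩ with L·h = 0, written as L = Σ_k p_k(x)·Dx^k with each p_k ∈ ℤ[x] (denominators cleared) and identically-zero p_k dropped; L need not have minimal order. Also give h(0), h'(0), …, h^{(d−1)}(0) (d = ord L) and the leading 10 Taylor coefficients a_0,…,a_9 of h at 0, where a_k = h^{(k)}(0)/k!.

L = (-8 + 32·x + 300·x^2 + 504·x^3 + 1134·x^4 + 162·x^6)·Dx + (22 + 148·x + 184·x^2 + 576·x^3 + 441·x^4 + 918·x^5 + 27·x^6 + 162·x^7)·Dx^2 + (-4 - 6·x - 18·x^2 + 60·x^3 + 85·x^4 + 75·x^5 + 126·x^6 + 9·x^7 + 27·x^8)·Dx^3  (order 3).
h: a_k = 3, 2, 12, 64/3, 57, 599/5, 291, 4558/7, 1524, 31292/9, …
ICs: h(0) = 3, h′(0) = 2, h′′(0) = 24.

f: a_k = 3, 3, 12, 21, 57, 120, 291, 651, 1524, 3477, …
g: a_k = 0, -1, 0, 1/3, 0, -1/5, 0, 1/7, 0, -1/9, …
Sum ⇒ L₀ = lclm(L_f,L_g) in ℚ(x)⟨Dx⟩.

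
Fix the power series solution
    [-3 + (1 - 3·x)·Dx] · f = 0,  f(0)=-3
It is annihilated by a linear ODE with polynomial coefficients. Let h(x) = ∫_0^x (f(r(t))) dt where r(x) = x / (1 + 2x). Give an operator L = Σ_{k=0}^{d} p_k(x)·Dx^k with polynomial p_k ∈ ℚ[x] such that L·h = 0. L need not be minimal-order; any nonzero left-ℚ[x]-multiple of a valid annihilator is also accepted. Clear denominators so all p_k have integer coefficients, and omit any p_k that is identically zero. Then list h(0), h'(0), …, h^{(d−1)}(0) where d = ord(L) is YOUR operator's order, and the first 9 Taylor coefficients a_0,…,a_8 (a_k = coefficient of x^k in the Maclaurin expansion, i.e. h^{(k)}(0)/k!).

L = 3·Dx + (-1 - x + 2·x^2)·Dx^2  (order 2).
h: a_k = 0, -3, -9/2, -3, -9/4, -9/5, -3/2, -9/7, -9/8, …
ICs: h(0) = 0, h′(0) = -3.

f: a_k = -3, -9, -27, -81, -243, -729, -2187, -6561, -19683, …
f∘r: x↦r, Dx↦Dx/r' in L_f ⇒ L₀.
h=∫h₀ ⇒ L = L₀·Dx.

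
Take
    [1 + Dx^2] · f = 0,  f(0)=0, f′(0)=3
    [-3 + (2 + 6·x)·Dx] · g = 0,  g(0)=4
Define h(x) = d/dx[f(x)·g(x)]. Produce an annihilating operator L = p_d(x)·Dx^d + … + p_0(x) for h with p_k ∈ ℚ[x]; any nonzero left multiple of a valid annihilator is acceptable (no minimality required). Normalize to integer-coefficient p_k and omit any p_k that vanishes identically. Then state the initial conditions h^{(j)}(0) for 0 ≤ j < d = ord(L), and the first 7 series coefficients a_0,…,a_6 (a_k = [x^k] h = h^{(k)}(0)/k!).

L = (133 + 2352·x + 4104·x^2 + 1728·x^3 + 1296·x^4) + (276 + 540·x - 1296·x^2 - 1296·x^3)·Dx + (124 + 840·x + 1836·x^2 + 1728·x^3 + 1296·x^4)·Dx^2  (order 2).
h: a_k = 12, 36, -93/2, 69, -5699/32, 73449/160, -4655323/3840, …
ICs: h(0) = 12, h′(0) = 36.

f: a_k = 0, 3, 0, -1/2, 0, 1/40, 0, …
g: a_k = 4, 6, -9/2, 27/4, -405/32, 1701/64, -15309/256, …
f·g: L₀ = L_f ⊗_s L_g, ord ≤ 2·1.
h₀' ⇒ L via d/dx closure of L₀.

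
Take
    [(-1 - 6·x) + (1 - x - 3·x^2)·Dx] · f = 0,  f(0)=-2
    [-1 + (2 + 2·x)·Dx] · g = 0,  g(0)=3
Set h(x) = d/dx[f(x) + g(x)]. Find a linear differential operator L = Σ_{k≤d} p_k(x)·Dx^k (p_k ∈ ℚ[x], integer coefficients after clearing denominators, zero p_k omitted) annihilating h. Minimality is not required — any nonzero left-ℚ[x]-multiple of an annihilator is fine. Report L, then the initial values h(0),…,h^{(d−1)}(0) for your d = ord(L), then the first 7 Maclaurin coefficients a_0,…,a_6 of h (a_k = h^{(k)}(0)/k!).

L = (-108 - 690·x - 1260·x^2 - 1620·x^3 - 810·x^4) + (-165 - 1476·x - 3819·x^2 - 6408·x^3 - 6345·x^4 - 2430·x^5)·Dx + (34 + 114·x + 134·x^2 - 378·x^3 - 1422·x^4 - 1530·x^5 - 540·x^6)·Dx^2  (order 2).
h: a_k = -1/2, -67/4, -663/16, -4879/32, -102295/256, -596157/512, -6221131/2048, …
ICs: h(0) = -1/2, h′(0) = -67/4.

f: a_k = -2, -2, -8, -14, -38, -80, -194, …
g: a_k = 3, 3/2, -3/8, 3/16, -15/128, 21/256, -63/1024, …
Sum ⇒ L₀ = lclm(L_f,L_g) in ℚ(x)⟨Dx⟩.
Derive L from L₀ (diff closure).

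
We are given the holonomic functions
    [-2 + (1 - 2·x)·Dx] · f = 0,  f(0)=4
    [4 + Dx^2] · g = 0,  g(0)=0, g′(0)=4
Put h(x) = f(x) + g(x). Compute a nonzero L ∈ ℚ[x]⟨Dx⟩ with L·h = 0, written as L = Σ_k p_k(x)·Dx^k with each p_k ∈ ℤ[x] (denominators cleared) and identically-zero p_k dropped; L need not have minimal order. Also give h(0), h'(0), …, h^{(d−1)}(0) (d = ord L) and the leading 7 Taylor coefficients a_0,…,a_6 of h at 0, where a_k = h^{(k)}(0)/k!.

f: a_k = 4, 8, 16, 32, 64, 128, 256, …
g: a_k = 0, 4, 0, -8/3, 0, 8/15, 0, …
Weyl lclm of L_f,L_g ⇒ L₀ (ord ≤ 3).
L = (56 - 32·x + 32·x^2) + (-12 + 40·x - 48·x^2 + 32·x^3)·Dx + (14 - 8·x + 8·x^2)·Dx^2 + (-3 + 10·x - 12·x^2 + 8·x^3)·Dx^3  (order 3).
h: a_k = 4, 12, 16, 88/3, 64, 1928/15, 256, …
ICs: h(0) = 4, h′(0) = 12, h′′(0) = 32.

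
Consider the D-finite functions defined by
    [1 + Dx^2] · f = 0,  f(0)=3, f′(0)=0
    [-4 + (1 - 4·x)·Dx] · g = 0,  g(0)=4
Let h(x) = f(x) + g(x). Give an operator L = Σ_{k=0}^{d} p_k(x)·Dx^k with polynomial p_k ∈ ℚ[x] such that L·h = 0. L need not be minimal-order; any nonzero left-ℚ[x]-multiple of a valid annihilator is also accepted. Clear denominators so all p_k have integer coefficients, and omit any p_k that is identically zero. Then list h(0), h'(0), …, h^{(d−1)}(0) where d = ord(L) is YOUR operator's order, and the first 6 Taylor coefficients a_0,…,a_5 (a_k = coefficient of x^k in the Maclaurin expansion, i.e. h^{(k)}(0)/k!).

L = (-388 + 32·x - 64·x^2) + (33 - 140·x + 48·x^2 - 64·x^3)·Dx + (-388 + 32·x - 64·x^2)·Dx^2 + (33 - 140·x + 48·x^2 - 64·x^3)·Dx^3  (order 3).
h: a_k = 7, 16, 125/2, 256, 8193/8, 4096, …
ICs: h(0) = 7, h′(0) = 16, h′′(0) = 125.

f: a_k = 3, 0, -3/2, 0, 1/8, 0, …
g: a_k = 4, 16, 64, 256, 1024, 4096, …
h₀=f+g: left-lcm gives L₀, ord ≤ 3.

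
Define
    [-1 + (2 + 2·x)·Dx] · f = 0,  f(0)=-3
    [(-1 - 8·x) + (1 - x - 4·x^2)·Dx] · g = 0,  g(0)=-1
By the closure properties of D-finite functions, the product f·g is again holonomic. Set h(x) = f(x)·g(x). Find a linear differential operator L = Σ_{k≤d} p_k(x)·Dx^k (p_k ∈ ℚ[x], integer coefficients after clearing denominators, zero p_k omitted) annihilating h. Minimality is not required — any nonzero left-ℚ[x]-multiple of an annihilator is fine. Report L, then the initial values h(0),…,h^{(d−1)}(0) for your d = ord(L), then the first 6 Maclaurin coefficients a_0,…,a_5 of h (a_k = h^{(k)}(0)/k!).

f: a_k = -3, -3/2, 3/8, -3/16, 15/128, -21/256, …
g: a_k = -1, -1, -5, -9, -29, -65, …
Sym-product of L_f,L_g gives L₀ (≤ ord 1).
L = (3 + 17·x + 12·x^2) + (-2 + 10·x^2 + 8·x^3)·Dx  (order 1).
h: a_k = 3, 9/2, 129/8, 549/16, 12633/128, 60423/256, …
ICs: h(0) = 3.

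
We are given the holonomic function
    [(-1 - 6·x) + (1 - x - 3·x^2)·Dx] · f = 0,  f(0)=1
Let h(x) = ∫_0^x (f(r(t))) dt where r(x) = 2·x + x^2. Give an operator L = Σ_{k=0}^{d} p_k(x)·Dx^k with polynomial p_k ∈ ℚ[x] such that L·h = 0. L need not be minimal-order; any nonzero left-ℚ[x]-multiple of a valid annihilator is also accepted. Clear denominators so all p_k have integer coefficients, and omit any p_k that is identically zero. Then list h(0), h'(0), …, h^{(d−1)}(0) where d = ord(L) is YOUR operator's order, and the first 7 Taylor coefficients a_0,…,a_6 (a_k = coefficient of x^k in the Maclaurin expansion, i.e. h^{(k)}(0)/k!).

L = (2 + 26·x + 36·x^2 + 12·x^3)·Dx + (-1 + 2·x + 13·x^2 + 12·x^3 + 3·x^4)·Dx^2  (order 2).
h: a_k = 0, 1, 1, 17/3, 18, 392/5, 965/3, …
ICs: h(0) = 0, h′(0) = 1.

f: a_k = 1, 1, 4, 7, 19, 40, 97, …
f∘r: x↦r, Dx↦Dx/r' in L_f ⇒ L₀.
∫: right-multiply L₀ by Dx.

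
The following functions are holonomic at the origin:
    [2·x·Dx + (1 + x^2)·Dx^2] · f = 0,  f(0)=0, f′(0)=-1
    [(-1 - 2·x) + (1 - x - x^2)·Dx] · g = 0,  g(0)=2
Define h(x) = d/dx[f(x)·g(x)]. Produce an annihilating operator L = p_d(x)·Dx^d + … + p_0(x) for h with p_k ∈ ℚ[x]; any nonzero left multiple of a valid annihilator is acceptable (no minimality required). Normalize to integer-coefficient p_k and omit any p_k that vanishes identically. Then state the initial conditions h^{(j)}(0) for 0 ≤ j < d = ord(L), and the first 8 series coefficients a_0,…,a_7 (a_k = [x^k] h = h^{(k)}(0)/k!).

L = (2 + 30·x^2 + 24·x^3 + 36·x^4) + (4 + 10·x + 12·x^2 + 22·x^3 + 24·x^4 + 24·x^5)·Dx + (-1 - 2·x^2 + 4·x^3 + 2·x^4 + 4·x^5 + 3·x^6)·Dx^2  (order 2).
h: a_k = -2, -4, -10, -64/3, -136/3, -432/5, -2434/15, -31568/105, …
ICs: h(0) = -2, h′(0) = -4.

f: a_k = 0, -1, 0, 1/3, 0, -1/5, 0, 1/7, …
g: a_k = 2, 2, 4, 6, 10, 16, 26, 42, …
L₀ := L_f ⊗_s L_g (sym. prod.), ord ≤ 2.
Derive L from L₀ (diff closure).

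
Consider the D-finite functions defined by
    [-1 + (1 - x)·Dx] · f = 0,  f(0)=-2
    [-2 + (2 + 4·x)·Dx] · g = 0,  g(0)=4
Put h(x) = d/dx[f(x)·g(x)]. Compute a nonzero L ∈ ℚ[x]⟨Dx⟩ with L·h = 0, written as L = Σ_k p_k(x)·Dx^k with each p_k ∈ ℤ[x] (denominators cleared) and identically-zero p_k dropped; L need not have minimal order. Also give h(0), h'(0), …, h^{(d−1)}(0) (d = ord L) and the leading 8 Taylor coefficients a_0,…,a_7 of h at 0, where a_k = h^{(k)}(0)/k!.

L = (3 + 12·x + 3·x^2) + (-2 - 3·x + 3·x^2 + 2·x^3)·Dx  (order 1).
h: a_k = -16, -24, -48, -44, -90, -45, -168, 45/2, …
ICs: h(0) = -16.

f: a_k = -2, -2, -2, -2, -2, -2, -2, -2, …
g: a_k = 4, 4, -2, 2, -5/2, 7/2, -21/4, 33/4, …
h₀=f·g: eliminate ⇒ L₀, order ≤ 1·1.
h=h₀': d/dx-closure on L₀ ⇒ L.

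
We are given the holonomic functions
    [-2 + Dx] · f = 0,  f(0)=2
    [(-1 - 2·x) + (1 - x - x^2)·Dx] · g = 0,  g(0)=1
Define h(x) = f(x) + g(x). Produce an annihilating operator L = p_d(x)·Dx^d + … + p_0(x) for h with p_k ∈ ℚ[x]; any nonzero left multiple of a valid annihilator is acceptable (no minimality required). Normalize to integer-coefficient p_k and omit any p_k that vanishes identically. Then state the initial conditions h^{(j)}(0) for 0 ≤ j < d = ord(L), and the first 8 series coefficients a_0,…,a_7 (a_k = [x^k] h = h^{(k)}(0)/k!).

f: a_k = 2, 4, 4, 8/3, 4/3, 8/15, 8/45, 16/315, …
g: a_k = 1, 1, 2, 3, 5, 8, 13, 21, …
Weyl lclm of L_f,L_g ⇒ L₀ (ord ≤ 2).
L = (4 + 8·x + 24·x^2 + 8·x^3) + (-14·x - 10·x^2 + 8·x^3 + 4·x^4)·Dx + (-1 + 5·x - x^2 - 6·x^3 - 2·x^4)·Dx^2  (order 2).
h: a_k = 3, 5, 6, 17/3, 19/3, 128/15, 593/45, 6631/315, …
ICs: h(0) = 3, h′(0) = 5.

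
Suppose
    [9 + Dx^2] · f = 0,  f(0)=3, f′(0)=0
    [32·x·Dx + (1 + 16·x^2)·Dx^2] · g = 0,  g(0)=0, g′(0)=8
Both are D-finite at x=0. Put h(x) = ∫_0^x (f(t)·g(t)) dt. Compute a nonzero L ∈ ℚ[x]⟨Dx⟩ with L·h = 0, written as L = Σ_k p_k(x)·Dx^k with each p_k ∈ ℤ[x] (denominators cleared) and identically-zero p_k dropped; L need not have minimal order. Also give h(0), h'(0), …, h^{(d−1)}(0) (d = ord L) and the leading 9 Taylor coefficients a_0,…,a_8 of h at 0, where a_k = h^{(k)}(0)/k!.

f: a_k = 3, 0, -27/2, 0, 81/8, 0, -243/80, 0, 2187/4480, …
g: a_k = 0, 8, 0, -128/3, 0, 2048/5, 0, -32768/7, 0, …
f·g: L₀ = L_f ⊗_s L_g, ord ≤ 2·2.
h=∫h₀ ⇒ L = L₀·Dx.
L = (16425 + 696384·x^2 + 2778624·x^4 + 11943936·x^6 + 47775744·x^8)·Dx + (23616·x + 543744·x^3 + 3981312·x^5 + 21233664·x^7)·Dx^2 + (2050 + 87168·x^2 + 470016·x^4 + 2654208·x^6 + 10616832·x^8)·Dx^3 + (2624·x + 60416·x^3 + 442368·x^5 + 2359296·x^7)·Dx^4 + (25 + 1088·x^2 + 17920·x^4 + 147456·x^6 + 589824·x^8)·Dx^5  (order 5).
h: a_k = 0, 0, 12, 0, -59, 0, 3143/10, 0, -1402053/560, …
ICs: h(0) = 0, h′(0) = 0, h′′(0) = 24, h′′′(0) = 0, h′′′′(0) = -1416.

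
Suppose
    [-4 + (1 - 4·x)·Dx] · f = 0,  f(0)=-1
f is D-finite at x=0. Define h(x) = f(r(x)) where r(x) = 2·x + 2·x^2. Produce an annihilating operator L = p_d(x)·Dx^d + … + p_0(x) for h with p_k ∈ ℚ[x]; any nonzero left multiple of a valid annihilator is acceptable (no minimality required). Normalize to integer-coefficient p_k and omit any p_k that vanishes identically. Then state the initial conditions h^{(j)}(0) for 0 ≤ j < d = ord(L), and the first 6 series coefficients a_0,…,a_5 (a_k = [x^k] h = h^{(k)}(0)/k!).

f: a_k = -1, -4, -16, -64, -256, -1024, …
h₀=f(r): pull back L_f along r ⇒ L₀.
L = (8 + 16·x) + (-1 + 8·x + 8·x^2)·Dx  (order 1).
h: a_k = -1, -8, -72, -640, -5696, -50688, …
ICs: h(0) = -1.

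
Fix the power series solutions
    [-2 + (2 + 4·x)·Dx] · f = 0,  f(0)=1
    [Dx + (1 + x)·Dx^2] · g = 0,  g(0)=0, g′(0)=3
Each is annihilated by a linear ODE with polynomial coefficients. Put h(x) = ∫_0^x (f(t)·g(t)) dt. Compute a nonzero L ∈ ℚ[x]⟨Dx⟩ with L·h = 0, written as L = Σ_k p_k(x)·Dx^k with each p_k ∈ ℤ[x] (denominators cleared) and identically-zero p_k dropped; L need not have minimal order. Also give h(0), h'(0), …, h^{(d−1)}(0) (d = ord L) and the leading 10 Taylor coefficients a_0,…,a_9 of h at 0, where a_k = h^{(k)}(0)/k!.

L = (2 + x)·Dx + (-1 - 2·x)·Dx^2 + (1 + 5·x + 8·x^2 + 4·x^3)·Dx^3  (order 3).
h: a_k = 0, 0, 3/2, 1/2, -1/2, 1/2, -131/240, 363/560, -927/1120, 943/840, …
ICs: h(0) = 0, h′(0) = 0, h′′(0) = 3.

f: a_k = 1, 1, -1/2, 1/2, -5/8, 7/8, -21/16, 33/16, -429/128, 715/128, …
g: a_k = 0, 3, -3/2, 1, -3/4, 3/5, -1/2, 3/7, -3/8, 1/3, …
h₀=f·g: eliminate ⇒ L₀, order ≤ 1·2.
∫: right-multiply L₀ by Dx.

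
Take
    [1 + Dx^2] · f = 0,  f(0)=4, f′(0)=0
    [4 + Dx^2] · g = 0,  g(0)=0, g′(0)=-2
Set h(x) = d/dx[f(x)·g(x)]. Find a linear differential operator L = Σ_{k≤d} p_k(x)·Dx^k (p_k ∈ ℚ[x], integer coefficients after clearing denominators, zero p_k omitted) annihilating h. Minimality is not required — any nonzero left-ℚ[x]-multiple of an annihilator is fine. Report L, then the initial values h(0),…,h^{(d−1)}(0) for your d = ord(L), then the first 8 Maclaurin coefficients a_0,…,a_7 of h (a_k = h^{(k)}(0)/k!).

f: a_k = 4, 0, -2, 0, 1/6, 0, -1/180, 0, …
g: a_k = 0, -2, 0, 4/3, 0, -4/15, 0, 8/315, …
Product ⇒ symmetric product L₀, ord ≤ 4.
Differentiate: ansatz ord ≤ ord L₀ ⇒ L.
L = 9 + 10·Dx^2 + Dx^4  (order 4).
h: a_k = -8, 0, 28, 0, -61/3, 0, 547/90, 0, …
ICs: h(0) = -8, h′(0) = 0, h′′(0) = 56, h′′′(0) = 0.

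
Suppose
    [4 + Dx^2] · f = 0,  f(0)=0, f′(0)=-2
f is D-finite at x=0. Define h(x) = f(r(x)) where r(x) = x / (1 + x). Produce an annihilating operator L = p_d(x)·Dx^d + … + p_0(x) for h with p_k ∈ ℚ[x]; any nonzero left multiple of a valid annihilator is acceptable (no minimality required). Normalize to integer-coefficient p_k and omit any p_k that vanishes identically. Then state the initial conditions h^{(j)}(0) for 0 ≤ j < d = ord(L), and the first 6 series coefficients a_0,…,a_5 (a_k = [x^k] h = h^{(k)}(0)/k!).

f: a_k = 0, -2, 0, 4/3, 0, -4/15, …
Substitute x→r, Dx→(1/r')Dx; clear ⇒ L₀.
L = 4 + (2 + 6·x + 6·x^2 + 2·x^3)·Dx + (1 + 4·x + 6·x^2 + 4·x^3 + x^4)·Dx^2  (order 2).
h: a_k = 0, -2, 2, -2/3, -2, 86/15, …
ICs: h(0) = 0, h′(0) = -2.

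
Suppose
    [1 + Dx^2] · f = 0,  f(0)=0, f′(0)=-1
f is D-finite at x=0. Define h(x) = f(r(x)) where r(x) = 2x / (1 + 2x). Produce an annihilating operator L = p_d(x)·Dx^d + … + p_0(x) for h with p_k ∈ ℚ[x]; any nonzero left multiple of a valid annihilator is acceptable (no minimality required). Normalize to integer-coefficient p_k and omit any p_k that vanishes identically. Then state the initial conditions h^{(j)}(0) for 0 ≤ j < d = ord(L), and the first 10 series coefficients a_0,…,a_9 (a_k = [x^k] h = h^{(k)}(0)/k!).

L = 4 + (4 + 24·x + 48·x^2 + 32·x^3)·Dx + (1 + 8·x + 24·x^2 + 32·x^3 + 16·x^4)·Dx^2  (order 2).
h: a_k = 0, -2, 4, -20/3, 8, -4/15, -40, 55448/315, -25456/45, 896716/567, …
ICs: h(0) = 0, h′(0) = -2.

f: a_k = 0, -1, 0, 1/6, 0, -1/120, 0, 1/5040, 0, -1/362880, …
L₀ from L_f via x↦r, Dx↦r'^{-1}Dx.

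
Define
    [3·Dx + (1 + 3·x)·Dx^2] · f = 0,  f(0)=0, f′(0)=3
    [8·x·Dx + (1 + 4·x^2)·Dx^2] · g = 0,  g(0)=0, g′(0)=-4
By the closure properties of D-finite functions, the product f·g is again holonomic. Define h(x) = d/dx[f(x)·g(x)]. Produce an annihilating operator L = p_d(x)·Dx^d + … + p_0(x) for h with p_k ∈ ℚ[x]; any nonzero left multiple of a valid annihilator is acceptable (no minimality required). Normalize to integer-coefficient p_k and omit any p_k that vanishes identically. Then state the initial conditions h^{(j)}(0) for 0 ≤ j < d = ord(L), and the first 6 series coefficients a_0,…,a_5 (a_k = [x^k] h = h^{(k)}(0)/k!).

f: a_k = 0, 3, -9/2, 9, -81/4, 243/5, …
g: a_k = 0, -4, 0, 16/3, 0, -64/5, …
Product ⇒ symmetric product L₀, ord ≤ 4.
Derive L from L₀ (diff closure).
L = (1632 + 8496·x + 23040·x^2 + 110016·x^3 + 207360·x^4 + 269568·x^5 + 82944·x^7) + (418 + 6672·x + 44112·x^2 + 151488·x^3 + 393984·x^4 + 642816·x^5 + 725760·x^6 + 82944·x^7 + 290304·x^8)·Dx + (204 + 1844·x + 12096·x^2 + 47408·x^3 + 122880·x^4 + 240192·x^5 + 331776·x^6 + 361728·x^7 + 82944·x^8 + 165888·x^9)·Dx^2 + (25 + 246·x + 1217·x^2 + 4128·x^3 + 10624·x^4 + 22080·x^5 + 34272·x^6 + 41472·x^7 + 43776·x^8 + 13824·x^9 + 20736·x^10)·Dx^3  (order 3).
h: a_k = 0, -24, 54, -80, 285, -5544/5, …
ICs: h(0) = 0, h′(0) = -24, h′′(0) = 108.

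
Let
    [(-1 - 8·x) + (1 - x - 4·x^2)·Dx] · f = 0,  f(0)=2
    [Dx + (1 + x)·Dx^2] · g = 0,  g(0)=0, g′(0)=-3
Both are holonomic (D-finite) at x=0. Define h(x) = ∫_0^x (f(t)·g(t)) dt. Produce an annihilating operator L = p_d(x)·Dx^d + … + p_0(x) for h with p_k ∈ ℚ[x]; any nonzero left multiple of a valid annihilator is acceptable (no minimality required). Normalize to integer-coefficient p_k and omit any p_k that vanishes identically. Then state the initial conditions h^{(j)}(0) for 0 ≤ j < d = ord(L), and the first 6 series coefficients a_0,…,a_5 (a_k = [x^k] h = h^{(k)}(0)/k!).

f: a_k = 2, 2, 10, 18, 58, 130, …
g: a_k = 0, -3, 3/2, -1, 3/4, -3/5, …
Product ⇒ symmetric product L₀, ord ≤ 2.
h=∫₀ˣh₀: take L = L₀·Dx.
L = (9 + 16·x)·Dx + (1 + 19·x + 20·x^2)·Dx^2 + (-1 + 5·x^2 + 4·x^3)·Dx^3  (order 3).
h: a_k = 0, 0, -3, -1, -29/4, -79/10, …
ICs: h(0) = 0, h′(0) = 0, h′′(0) = -6.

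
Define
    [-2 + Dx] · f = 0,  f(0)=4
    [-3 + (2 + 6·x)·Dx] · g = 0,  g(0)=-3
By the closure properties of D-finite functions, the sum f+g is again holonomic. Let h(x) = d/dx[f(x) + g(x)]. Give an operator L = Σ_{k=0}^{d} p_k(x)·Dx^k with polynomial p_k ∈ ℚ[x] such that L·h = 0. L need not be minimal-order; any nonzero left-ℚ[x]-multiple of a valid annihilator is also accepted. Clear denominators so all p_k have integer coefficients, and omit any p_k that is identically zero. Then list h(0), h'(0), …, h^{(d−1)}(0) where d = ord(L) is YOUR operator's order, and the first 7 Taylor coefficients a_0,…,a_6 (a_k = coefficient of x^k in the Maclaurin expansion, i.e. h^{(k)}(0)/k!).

L = (-78 - 72·x) + (11 - 96·x - 144·x^2)·Dx + (14 + 66·x + 72·x^2)·Dx^2  (order 2).
h: a_k = 7/2, 91/4, 13/16, 4669/96, -72449/768, 2083099/7680, -68136059/92160, …
ICs: h(0) = 7/2, h′(0) = 91/4.

f: a_k = 4, 8, 8, 16/3, 8/3, 16/15, 16/45, …
g: a_k = -3, -9/2, 27/8, -81/16, 1215/128, -5103/256, 45927/1024, …
L₀ := lclm(L_f,L_g); ord L₀ ≤ 1+1.
Differentiate: ansatz ord ≤ ord L₀ ⇒ L.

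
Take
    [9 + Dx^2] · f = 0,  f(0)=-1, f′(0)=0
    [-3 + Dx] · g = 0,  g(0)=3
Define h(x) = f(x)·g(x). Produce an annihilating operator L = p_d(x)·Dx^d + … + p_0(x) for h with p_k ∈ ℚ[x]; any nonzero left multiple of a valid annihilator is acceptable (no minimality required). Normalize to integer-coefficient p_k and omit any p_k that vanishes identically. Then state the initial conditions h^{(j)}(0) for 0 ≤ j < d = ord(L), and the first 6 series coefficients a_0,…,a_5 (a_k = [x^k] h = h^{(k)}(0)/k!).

f: a_k = -1, 0, 9/2, 0, -27/8, 0, …
g: a_k = 3, 9, 27/2, 27/2, 81/8, 243/40, …
L₀ := L_f ⊗_s L_g (sym. prod.), ord ≤ 2.
L = 18 - 6·Dx + Dx^2  (order 2).
h: a_k = -3, -9, 0, 27, 81/2, 243/10, …
ICs: h(0) = -3, h′(0) = -9.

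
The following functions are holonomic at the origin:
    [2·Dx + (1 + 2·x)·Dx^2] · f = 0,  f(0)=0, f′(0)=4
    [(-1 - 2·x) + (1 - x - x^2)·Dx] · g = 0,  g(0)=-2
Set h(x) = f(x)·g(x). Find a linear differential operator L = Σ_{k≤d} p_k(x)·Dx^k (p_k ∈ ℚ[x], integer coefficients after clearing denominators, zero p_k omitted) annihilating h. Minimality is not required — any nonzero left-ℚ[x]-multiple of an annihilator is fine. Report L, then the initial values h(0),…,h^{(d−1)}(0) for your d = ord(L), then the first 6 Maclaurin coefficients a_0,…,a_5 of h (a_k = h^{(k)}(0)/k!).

L = (4 + 8·x) + (10·x + 10·x^2)·Dx + (-1 - x + 3·x^2 + 2·x^3)·Dx^2  (order 2).
h: a_k = 0, -8, 0, -56/3, -8/3, -704/15, …
ICs: h(0) = 0, h′(0) = -8.

f: a_k = 0, 4, -4, 16/3, -8, 64/5, …
g: a_k = -2, -2, -4, -6, -10, -16, …
h₀=f·g: eliminate ⇒ L₀, order ≤ 2·1.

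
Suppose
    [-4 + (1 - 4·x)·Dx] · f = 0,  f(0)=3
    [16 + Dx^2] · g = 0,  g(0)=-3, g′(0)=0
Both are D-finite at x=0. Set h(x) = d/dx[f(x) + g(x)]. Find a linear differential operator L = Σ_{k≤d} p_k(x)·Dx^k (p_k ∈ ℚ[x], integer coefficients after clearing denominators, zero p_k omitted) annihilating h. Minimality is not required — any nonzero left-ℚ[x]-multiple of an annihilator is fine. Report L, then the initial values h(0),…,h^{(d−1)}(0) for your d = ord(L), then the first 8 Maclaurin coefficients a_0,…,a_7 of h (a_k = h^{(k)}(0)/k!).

f: a_k = 3, 12, 48, 192, 768, 3072, 12288, 49152, …
g: a_k = -3, 0, 24, 0, -32, 0, 256/15, 0, …
Sum ⇒ L₀ = lclm(L_f,L_g) in ℚ(x)⟨Dx⟩.
h₀' ⇒ L via d/dx closure of L₀.
L = (1664 - 1024·x + 2048·x^2) + (-112 + 576·x - 768·x^2 + 1024·x^3)·Dx + (104 - 64·x + 128·x^2)·Dx^2 + (-7 + 36·x - 48·x^2 + 64·x^3)·Dx^3  (order 3).
h: a_k = 12, 144, 576, 2944, 15360, 369152/5, 344064, 165146624/105, …
ICs: h(0) = 12, h′(0) = 144, h′′(0) = 1152.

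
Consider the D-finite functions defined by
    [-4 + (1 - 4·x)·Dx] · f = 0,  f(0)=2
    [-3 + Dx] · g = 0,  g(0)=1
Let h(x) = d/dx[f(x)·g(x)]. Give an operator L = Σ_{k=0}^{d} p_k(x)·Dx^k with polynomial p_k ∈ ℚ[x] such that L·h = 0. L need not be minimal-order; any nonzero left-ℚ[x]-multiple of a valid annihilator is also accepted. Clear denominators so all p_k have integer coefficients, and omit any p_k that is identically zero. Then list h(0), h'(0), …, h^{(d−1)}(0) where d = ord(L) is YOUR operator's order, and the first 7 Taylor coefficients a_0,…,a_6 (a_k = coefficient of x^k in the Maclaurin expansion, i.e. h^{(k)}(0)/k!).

f: a_k = 2, 8, 32, 128, 512, 2048, 8192, …
g: a_k = 1, 3, 9/2, 9/2, 27/8, 81/40, 81/80, …
h₀=f·g: eliminate ⇒ L₀, order ≤ 1·1.
Differentiate: ansatz ord ≤ ord L₀ ⇒ L.
L = (65 - 168·x + 144·x^2) + (-7 + 40·x - 48·x^2)·Dx  (order 1).
h: a_k = 14, 130, 807, 4331, 86701/4, 2081067/20, 3884707/8, …
ICs: h(0) = 14.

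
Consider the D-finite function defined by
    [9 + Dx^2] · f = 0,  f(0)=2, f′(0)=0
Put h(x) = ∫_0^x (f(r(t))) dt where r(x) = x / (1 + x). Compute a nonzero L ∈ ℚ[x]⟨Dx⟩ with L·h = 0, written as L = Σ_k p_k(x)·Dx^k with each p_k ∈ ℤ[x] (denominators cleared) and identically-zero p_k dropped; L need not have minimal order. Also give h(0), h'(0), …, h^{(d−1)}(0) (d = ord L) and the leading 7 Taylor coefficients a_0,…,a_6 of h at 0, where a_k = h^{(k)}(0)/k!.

f: a_k = 2, 0, -9, 0, 27/4, 0, -81/40, …
L₀ from L_f via x↦r, Dx↦r'^{-1}Dx.
h=∫h₀ ⇒ L = L₀·Dx.
L = 9·Dx + (2 + 6·x + 6·x^2 + 2·x^3)·Dx^2 + (1 + 4·x + 6·x^2 + 4·x^3 + x^4)·Dx^3  (order 3).
h: a_k = 0, 2, 0, -3, 9/2, -81/20, 3/2, …
ICs: h(0) = 0, h′(0) = 2, h′′(0) = 0.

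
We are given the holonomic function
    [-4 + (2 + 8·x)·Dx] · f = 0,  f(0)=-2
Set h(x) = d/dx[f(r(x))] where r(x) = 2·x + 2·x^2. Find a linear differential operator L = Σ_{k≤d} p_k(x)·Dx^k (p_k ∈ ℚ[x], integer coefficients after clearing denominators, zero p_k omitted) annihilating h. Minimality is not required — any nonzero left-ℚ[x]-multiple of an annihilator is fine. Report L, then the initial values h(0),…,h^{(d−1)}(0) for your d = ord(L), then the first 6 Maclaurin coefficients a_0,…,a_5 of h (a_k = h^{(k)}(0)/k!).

L = -2 + (-1 - 10·x - 24·x^2 - 16·x^3)·Dx  (order 1).
h: a_k = -8, 16, -96, 576, -3520, 21888, …
ICs: h(0) = -8.

f: a_k = -2, -4, 4, -8, 20, -56, …
L₀ from L_f via x↦r, Dx↦r'^{-1}Dx.
Differentiate: ansatz ord ≤ ord L₀ ⇒ L.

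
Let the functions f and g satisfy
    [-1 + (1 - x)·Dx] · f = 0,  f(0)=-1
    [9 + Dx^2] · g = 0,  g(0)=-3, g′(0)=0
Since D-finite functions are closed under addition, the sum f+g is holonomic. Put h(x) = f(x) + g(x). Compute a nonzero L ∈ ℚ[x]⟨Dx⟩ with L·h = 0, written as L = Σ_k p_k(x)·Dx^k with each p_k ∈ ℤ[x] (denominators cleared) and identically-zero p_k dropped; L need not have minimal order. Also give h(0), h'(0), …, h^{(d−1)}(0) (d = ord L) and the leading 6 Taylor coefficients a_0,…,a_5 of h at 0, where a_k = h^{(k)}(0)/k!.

f: a_k = -1, -1, -1, -1, -1, -1, …
g: a_k = -3, 0, 27/2, 0, -81/8, 0, …
f+g: L₀ = lclm(L_f,L_g), ord ≤ 1+2.
L = (135 - 162·x + 81·x^2) + (-99 + 261·x - 243·x^2 + 81·x^3)·Dx + (15 - 18·x + 9·x^2)·Dx^2 + (-11 + 29·x - 27·x^2 + 9·x^3)·Dx^3  (order 3).
h: a_k = -4, -1, 25/2, -1, -89/8, -1, …
ICs: h(0) = -4, h′(0) = -1, h′′(0) = 25.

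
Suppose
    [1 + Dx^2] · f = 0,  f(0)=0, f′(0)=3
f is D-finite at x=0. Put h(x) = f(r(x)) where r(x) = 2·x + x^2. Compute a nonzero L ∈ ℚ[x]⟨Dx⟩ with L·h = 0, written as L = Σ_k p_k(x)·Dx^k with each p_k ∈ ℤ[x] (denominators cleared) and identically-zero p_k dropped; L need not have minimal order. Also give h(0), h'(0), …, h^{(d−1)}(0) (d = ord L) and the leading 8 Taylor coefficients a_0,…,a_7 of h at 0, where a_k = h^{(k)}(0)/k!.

f: a_k = 0, 3, 0, -1/2, 0, 1/40, 0, -1/1680, …
Change of var in L_f (x↦r) gives L₀.
L = (4 + 12·x + 12·x^2 + 4·x^3) - Dx + (1 + x)·Dx^2  (order 2).
h: a_k = 0, 6, 3, -4, -6, -11/5, 3/2, 202/105, …
ICs: h(0) = 0, h′(0) = 6.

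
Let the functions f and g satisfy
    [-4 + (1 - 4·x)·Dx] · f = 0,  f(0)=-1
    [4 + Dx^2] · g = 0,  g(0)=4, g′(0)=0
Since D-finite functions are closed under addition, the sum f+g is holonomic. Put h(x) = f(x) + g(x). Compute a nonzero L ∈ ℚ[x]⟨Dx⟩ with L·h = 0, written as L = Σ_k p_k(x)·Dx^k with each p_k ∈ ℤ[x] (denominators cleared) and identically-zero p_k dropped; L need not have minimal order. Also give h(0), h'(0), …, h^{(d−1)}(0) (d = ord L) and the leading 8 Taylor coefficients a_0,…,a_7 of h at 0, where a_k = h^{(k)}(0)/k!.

L = (400 - 128·x + 256·x^2) + (-36 + 176·x - 192·x^2 + 256·x^3)·Dx + (100 - 32·x + 64·x^2)·Dx^2 + (-9 + 44·x - 48·x^2 + 64·x^3)·Dx^3  (order 3).
h: a_k = 3, -4, -24, -64, -760/3, -1024, -184336/45, -16384, …
ICs: h(0) = 3, h′(0) = -4, h′′(0) = -48.

f: a_k = -1, -4, -16, -64, -256, -1024, -4096, -16384, …
g: a_k = 4, 0, -8, 0, 8/3, 0, -16/45, 0, …
Weyl lclm of L_f,L_g ⇒ L₀ (ord ≤ 3).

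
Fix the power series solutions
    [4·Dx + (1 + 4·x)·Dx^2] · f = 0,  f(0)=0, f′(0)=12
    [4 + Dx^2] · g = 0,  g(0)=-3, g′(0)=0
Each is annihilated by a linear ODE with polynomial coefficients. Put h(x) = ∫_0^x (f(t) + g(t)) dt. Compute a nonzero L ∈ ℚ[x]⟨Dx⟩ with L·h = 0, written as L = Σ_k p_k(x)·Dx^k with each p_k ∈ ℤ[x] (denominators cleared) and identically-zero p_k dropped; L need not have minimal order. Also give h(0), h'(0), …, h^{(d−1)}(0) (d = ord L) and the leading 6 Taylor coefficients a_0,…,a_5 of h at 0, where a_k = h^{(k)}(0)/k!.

f: a_k = 0, 12, -24, 64, -192, 3072/5, …
g: a_k = -3, 0, 6, 0, -2, 0, …
f+g: L₀ = lclm(L_f,L_g), ord ≤ 2+2.
h=∫h₀ ⇒ L = L₀·Dx.
L = (400 + 128·x + 256·x^2)·Dx^2 + (36 + 176·x + 192·x^2 + 256·x^3)·Dx^3 + (100 + 32·x + 64·x^2)·Dx^4 + (9 + 44·x + 48·x^2 + 64·x^3)·Dx^5  (order 5).
h: a_k = 0, -3, 6, -6, 16, -194/5, …
ICs: h(0) = 0, h′(0) = -3, h′′(0) = 12, h′′′(0) = -36, h′′′′(0) = 384.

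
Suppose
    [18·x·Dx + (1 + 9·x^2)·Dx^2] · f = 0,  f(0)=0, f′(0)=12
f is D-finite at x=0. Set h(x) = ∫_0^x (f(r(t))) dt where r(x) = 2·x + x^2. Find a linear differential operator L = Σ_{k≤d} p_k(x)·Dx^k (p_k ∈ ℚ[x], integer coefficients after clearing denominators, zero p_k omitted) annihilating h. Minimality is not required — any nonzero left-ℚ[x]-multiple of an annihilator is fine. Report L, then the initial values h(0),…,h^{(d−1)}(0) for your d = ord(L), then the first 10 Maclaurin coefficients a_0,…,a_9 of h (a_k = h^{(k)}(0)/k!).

f: a_k = 0, 12, 0, -36, 0, 972/5, 0, -8748/7, 0, 8748, …
Change of var in L_f (x↦r) gives L₀.
∫: right-multiply L₀ by Dx.
L = (-1 + 72·x + 144·x^2 + 108·x^3 + 27·x^4)·Dx^2 + (1 + x + 36·x^2 + 72·x^3 + 45·x^4 + 9·x^5)·Dx^3  (order 3).
h: a_k = 0, 0, 12, 4, -72, -432/5, 5004/5, 15516/7, -126360/7, -61344, …
ICs: h(0) = 0, h′(0) = 0, h′′(0) = 24.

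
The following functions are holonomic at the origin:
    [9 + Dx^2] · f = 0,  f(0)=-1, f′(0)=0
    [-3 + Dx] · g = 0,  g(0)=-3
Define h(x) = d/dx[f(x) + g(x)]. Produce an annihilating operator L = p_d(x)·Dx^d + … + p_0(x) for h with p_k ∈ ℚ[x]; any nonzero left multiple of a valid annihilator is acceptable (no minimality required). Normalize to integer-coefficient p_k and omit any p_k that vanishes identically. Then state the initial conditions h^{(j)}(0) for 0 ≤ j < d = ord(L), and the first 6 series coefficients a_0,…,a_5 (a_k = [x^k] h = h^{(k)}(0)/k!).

f: a_k = -1, 0, 9/2, 0, -27/8, 0, …
g: a_k = -3, -9, -27/2, -27/2, -81/8, -243/40, …
f+g: L₀ = lclm(L_f,L_g), ord ≤ 2+1.
Derive L from L₀ (diff closure).
L = 27 - 9·Dx + 3·Dx^2 - Dx^3  (order 3).
h: a_k = -9, -18, -81/2, -54, -243/8, -243/20, …
ICs: h(0) = -9, h′(0) = -18, h′′(0) = -81.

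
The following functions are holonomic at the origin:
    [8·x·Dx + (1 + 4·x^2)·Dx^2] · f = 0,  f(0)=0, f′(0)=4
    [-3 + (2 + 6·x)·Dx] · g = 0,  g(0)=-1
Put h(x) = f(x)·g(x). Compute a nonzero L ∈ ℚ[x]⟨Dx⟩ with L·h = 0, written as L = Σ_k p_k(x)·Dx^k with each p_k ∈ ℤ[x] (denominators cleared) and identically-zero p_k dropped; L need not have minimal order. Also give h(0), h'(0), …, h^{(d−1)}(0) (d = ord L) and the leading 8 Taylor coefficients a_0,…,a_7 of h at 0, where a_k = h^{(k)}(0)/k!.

f: a_k = 0, 4, 0, -16/3, 0, 64/5, 0, -256/7, …
g: a_k = -1, -3/2, 9/8, -27/16, 405/128, -1701/256, 15309/1024, -72171/2048, …
L₀ := L_f ⊗_s L_g (sym. prod.), ord ≤ 2.
L = (27 - 48·x - 36·x^2) + (-12 - 4·x + 144·x^2 + 144·x^3)·Dx + (4 + 24·x + 52·x^2 + 96·x^3 + 144·x^4)·Dx^2  (order 2).
h: a_k = 0, -4, -6, 59/6, 5/4, -983/160, -11769/320, 841319/8960, …
ICs: h(0) = 0, h′(0) = -4.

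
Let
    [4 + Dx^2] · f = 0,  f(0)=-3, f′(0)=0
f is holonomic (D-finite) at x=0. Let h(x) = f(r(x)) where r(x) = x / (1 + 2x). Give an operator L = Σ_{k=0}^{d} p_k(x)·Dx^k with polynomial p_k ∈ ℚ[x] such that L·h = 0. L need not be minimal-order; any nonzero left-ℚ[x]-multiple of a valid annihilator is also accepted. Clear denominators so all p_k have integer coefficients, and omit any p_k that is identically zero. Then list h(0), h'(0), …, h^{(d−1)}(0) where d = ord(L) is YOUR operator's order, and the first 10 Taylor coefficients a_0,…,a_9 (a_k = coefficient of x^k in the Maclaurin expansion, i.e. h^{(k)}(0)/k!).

f: a_k = -3, 0, 6, 0, -2, 0, 4/15, 0, -2/105, 0, …
Change of var in L_f (x↦r) gives L₀.
L = 4 + (4 + 24·x + 48·x^2 + 32·x^3)·Dx + (1 + 8·x + 24·x^2 + 32·x^3 + 16·x^4)·Dx^2  (order 2).
h: a_k = -3, 0, 6, -24, 70, -176, 6004/15, -4176/5, 33398/21, -281312/105, …
ICs: h(0) = -3, h′(0) = 0.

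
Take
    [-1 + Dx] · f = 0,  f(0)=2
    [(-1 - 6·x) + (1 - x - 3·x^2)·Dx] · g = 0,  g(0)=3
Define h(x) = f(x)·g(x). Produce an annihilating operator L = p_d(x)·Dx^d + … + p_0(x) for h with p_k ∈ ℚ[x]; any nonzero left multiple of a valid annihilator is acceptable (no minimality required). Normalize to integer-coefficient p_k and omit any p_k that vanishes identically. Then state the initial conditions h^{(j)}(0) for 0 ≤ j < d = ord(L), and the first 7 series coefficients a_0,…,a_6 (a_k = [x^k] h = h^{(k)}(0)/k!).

L = (2 + 5·x - 3·x^2) + (-1 + x + 3·x^2)·Dx  (order 1).
h: a_k = 6, 12, 33, 70, 677/4, 3793/10, 106447/120, …
ICs: h(0) = 6.

f: a_k = 2, 2, 1, 1/3, 1/12, 1/60, 1/360, …
g: a_k = 3, 3, 12, 21, 57, 120, 291, …
Sym-product of L_f,L_g gives L₀ (≤ ord 1).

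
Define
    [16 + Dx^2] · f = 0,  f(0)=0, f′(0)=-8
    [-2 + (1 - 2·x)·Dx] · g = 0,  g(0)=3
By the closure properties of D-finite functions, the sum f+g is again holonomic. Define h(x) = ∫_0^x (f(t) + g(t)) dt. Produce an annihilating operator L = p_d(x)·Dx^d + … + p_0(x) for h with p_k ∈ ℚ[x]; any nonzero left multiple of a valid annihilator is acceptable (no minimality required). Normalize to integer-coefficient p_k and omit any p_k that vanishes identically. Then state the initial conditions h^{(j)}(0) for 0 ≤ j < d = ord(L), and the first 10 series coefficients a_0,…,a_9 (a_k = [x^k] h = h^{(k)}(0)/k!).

L = (-160 + 256·x - 256·x^2)·Dx + (48 - 224·x + 384·x^2 - 256·x^3)·Dx^2 + (-10 + 16·x - 16·x^2)·Dx^3 + (3 - 14·x + 24·x^2 - 16·x^3)·Dx^4  (order 4).
h: a_k = 0, 3, -1, 4, 34/3, 48/5, 592/45, 192/7, 15376/315, 256/3, …
ICs: h(0) = 0, h′(0) = 3, h′′(0) = -2, h′′′(0) = 24.

f: a_k = 0, -8, 0, 64/3, 0, -256/15, 0, 2048/315, 0, -4096/2835, …
g: a_k = 3, 6, 12, 24, 48, 96, 192, 384, 768, 1536, …
f+g: L₀ = lclm(L_f,L_g), ord ≤ 2+1.
Integrate: L := L₀·Dx.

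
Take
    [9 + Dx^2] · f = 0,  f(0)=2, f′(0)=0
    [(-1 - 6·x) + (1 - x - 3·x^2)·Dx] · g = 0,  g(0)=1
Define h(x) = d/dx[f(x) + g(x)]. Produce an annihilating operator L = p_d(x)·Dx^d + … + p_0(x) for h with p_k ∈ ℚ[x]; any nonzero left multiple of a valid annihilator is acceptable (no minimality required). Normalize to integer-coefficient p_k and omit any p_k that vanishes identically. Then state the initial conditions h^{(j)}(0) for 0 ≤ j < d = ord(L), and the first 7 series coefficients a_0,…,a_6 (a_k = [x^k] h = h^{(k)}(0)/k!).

f: a_k = 2, 0, -9, 0, 27/4, 0, -81/40, …
g: a_k = 1, 1, 4, 7, 19, 40, 97, …
Weyl lclm of L_f,L_g ⇒ L₀ (ord ≤ 3).
h₀' ⇒ L via d/dx closure of L₀.
L = (1584 + 7614·x + 25326·x^2 + 15390·x^3 + 26730·x^4 + 13122·x^5 + 13122·x^6) + (-153 - 819·x + 918·x^2 + 2133·x^3 + 1620·x^4 + 3645·x^5 + 5103·x^6 + 4374·x^7)·Dx + (176 + 846·x + 2814·x^2 + 1710·x^3 + 2970·x^4 + 1458·x^5 + 1458·x^6)·Dx^2 + (-17 - 91·x + 102·x^2 + 237·x^3 + 180·x^4 + 405·x^5 + 567·x^6 + 486·x^7)·Dx^3  (order 3).
h: a_k = 1, -10, 21, 103, 200, 11397/20, 1519, …
ICs: h(0) = 1, h′(0) = -10, h′′(0) = 42.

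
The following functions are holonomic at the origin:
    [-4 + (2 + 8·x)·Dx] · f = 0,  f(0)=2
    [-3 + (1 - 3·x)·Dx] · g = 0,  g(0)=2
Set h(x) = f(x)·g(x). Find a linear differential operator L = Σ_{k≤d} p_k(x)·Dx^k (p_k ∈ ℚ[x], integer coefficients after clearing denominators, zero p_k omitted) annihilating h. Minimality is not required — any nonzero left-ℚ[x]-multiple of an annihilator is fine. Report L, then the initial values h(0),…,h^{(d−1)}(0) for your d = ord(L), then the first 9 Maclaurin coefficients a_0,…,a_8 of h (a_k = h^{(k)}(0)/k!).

f: a_k = 2, 4, -4, 8, -20, 56, -168, 528, -1716, …
g: a_k = 2, 6, 18, 54, 162, 486, 1458, 4374, 13122, …
L₀ := L_f ⊗_s L_g (sym. prod.), ord ≤ 1.
L = (5 + 6·x) + (-1 - x + 12·x^2)·Dx  (order 1).
h: a_k = 4, 20, 52, 172, 476, 1540, 4284, 13908, 38292, …
ICs: h(0) = 4.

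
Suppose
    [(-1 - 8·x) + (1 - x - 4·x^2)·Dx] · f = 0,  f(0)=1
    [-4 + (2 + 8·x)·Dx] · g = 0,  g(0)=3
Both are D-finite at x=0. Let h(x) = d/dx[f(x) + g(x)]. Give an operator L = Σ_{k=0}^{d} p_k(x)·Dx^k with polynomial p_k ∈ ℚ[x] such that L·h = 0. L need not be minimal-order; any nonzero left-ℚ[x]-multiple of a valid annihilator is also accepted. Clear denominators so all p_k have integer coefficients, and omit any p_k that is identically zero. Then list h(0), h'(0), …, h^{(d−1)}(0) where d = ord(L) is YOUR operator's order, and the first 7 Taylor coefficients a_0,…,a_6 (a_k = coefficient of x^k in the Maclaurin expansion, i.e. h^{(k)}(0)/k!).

L = (-114 - 780·x - 2688·x^2 - 2688·x^3 - 3840·x^4) + (-21 - 420·x - 2778·x^2 - 7200·x^3 - 10272·x^4 - 11520·x^5)·Dx + (6 + 57·x + 153·x^2 + 4·x^3 - 816·x^4 - 2624·x^5 - 2560·x^6)·Dx^2  (order 2).
h: a_k = 7, -2, 63, -4, 745, -426, 8631, …
ICs: h(0) = 7, h′(0) = -2.

f: a_k = 1, 1, 5, 9, 29, 65, 181, …
g: a_k = 3, 6, -6, 12, -30, 84, -252, …
L₀ := lclm(L_f,L_g); ord L₀ ≤ 1+1.
h=h₀': d/dx-closure on L₀ ⇒ L.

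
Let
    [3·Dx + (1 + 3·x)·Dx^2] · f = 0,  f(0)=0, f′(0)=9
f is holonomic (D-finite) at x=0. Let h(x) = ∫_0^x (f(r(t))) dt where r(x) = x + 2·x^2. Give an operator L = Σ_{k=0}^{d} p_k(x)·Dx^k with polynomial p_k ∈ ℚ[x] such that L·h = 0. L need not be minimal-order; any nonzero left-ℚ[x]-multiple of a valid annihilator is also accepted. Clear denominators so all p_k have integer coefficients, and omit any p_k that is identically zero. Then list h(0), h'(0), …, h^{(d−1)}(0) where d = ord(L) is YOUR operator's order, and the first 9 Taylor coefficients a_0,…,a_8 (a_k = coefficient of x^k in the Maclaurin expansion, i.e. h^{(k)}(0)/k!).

f: a_k = 0, 9, -27/2, 27, -243/4, 729/5, -729/2, 6561/7, -19683/8, …
Change of var in L_f (x↦r) gives L₀.
∫: right-multiply L₀ by Dx.
L = (-1 + 12·x + 24·x^2)·Dx^2 + (1 + 7·x + 18·x^2 + 24·x^3)·Dx^3  (order 3).
h: a_k = 0, 0, 9/2, 3/2, -27/4, 189/20, -27/10, -297/14, 3159/56, …
ICs: h(0) = 0, h′(0) = 0, h′′(0) = 9.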